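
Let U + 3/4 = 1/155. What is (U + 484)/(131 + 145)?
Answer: 99873/57040 ≈ 1.7509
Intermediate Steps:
U = -461/620 (U = -¾ + 1/155 = -461/620 ≈ -0.74355)
(U + 484)/(131 + 145) = (-461/620 + 484)/(131 + 145) = (299619/620)/276 = (299619/620)*(1/276) = 99873/57040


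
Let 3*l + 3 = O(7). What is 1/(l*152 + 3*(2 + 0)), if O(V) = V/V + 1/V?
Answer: -21/1850 ≈ -0.011351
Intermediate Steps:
O(V) = 1 + 1/V
l = -13/21 (l = -1 + ((1 + 7)/7)/3 = -1 + ((⅐)*8)/3 = -1 + (⅓)*(8/7) = -1 + 8/21 = -13/21 ≈ -0.61905)
1/(l*152 + 3*(2 + 0)) = 1/(-13/21*152 + 3*(2 + 0)) = 1/(-1976/21 + 3*2) = 1/(-1976/21 + 6) = 1/(-1850/21) = -21/1850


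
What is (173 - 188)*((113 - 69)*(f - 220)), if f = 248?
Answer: -18480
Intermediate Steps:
(173 - 188)*((113 - 69)*(f - 220)) = (173 - 188)*((113 - 69)*(248 - 220)) = -660*28 = -15*1232 = -18480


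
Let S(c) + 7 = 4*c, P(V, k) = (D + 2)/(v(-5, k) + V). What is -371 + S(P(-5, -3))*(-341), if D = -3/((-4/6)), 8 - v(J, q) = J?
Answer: 3631/4 ≈ 907.75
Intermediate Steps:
v(J, q) = 8 - J
D = 9/2 (D = -3/((-4*⅙)) = -3/(-⅔) = -3*(-3/2) = 9/2 ≈ 4.5000)
P(V, k) = 13/(2*(13 + V)) (P(V, k) = (9/2 + 2)/((8 - 1*(-5)) + V) = 13/(2*((8 + 5) + V)) = 13/(2*(13 + V)))
S(c) = -7 + 4*c
-371 + S(P(-5, -3))*(-341) = -371 + (-7 + 4*(13/(2*(13 - 5))))*(-341) = -371 + (-7 + 4*((13/2)/8))*(-341) = -371 + (-7 + 4*((13/2)*(⅛)))*(-341) = -371 + (-7 + 4*(13/16))*(-341) = -371 + (-7 + 13/4)*(-341) = -371 - 15/4*(-341) = -371 + 5115/4 = 3631/4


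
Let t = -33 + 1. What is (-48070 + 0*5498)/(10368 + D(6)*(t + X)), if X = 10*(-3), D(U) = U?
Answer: -24035/4998 ≈ -4.8089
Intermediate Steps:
t = -32
X = -30
(-48070 + 0*5498)/(10368 + D(6)*(t + X)) = (-48070 + 0*5498)/(10368 + 6*(-32 - 30)) = (-48070 + 0)/(10368 + 6*(-62)) = -48070/(10368 - 372) = -48070/9996 = -48070*1/9996 = -24035/4998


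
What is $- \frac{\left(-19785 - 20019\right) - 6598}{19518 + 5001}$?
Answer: $\frac{46402}{24519} \approx 1.8925$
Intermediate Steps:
$- \frac{\left(-19785 - 20019\right) - 6598}{19518 + 5001} = - \frac{-39804 - 6598}{24519} = - \frac{-46402}{24519} = \left(-1\right) \left(- \frac{46402}{24519}\right) = \frac{46402}{24519}$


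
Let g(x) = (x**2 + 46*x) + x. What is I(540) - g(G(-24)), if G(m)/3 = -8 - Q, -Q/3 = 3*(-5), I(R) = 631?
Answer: -17177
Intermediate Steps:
Q = 45 (Q = -9*(-5) = -3*(-15) = 45)
G(m) = -159 (G(m) = 3*(-8 - 1*45) = 3*(-8 - 45) = 3*(-53) = -159)
g(x) = x**2 + 47*x
I(540) - g(G(-24)) = 631 - (-159)*(47 - 159) = 631 - (-159)*(-112) = 631 - 1*17808 = 631 - 17808 = -17177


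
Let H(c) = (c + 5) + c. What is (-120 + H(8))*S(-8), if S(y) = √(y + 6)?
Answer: -99*I*√2 ≈ -140.01*I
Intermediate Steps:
S(y) = √(6 + y)
H(c) = 5 + 2*c (H(c) = (5 + c) + c = 5 + 2*c)
(-120 + H(8))*S(-8) = (-120 + (5 + 2*8))*√(6 - 8) = (-120 + (5 + 16))*√(-2) = (-120 + 21)*(I*√2) = -99*I*√2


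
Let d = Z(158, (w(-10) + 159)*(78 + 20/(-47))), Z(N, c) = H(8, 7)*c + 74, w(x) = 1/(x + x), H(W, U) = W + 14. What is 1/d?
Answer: 235/63765877 ≈ 3.6854e-6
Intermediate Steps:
H(W, U) = 14 + W
w(x) = 1/(2*x)
Z(N, c) = 74 + 22*c (Z(N, c) = (14 + 8)*c + 74 = 22*c + 74 = 74 + 22*c)
d = 63765877/235 (d = 74 + 22*(((½)/(-10) + 159)*(78 + 20/(-47))) = 74 + 22*(((½)*(-⅒) + 159)*(78 + 20*(-1/47))) = 74 + 22*((-1/20 + 159)*(78 - 20/47)) = 74 + 22*((3179/20)*(3646/47)) = 74 + 22*(5795317/470) = 74 + 63748487/235 = 63765877/235 ≈ 2.7134e+5)
1/d = 1/(63765877/235) = 235/63765877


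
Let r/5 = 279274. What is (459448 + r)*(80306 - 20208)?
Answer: 111530950164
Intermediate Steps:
r = 1396370 (r = 5*279274 = 1396370)
(459448 + r)*(80306 - 20208) = (459448 + 1396370)*(80306 - 20208) = 1855818*60098 = 111530950164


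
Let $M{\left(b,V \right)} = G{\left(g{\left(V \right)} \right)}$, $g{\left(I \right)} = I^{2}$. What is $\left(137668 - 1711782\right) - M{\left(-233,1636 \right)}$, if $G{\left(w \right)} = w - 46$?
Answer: $-4250564$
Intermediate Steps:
$G{\left(w \right)} = -46 + w$
$M{\left(b,V \right)} = -46 + V^{2}$
$\left(137668 - 1711782\right) - M{\left(-233,1636 \right)} = \left(137668 - 1711782\right) - \left(-46 + 1636^{2}\right) = \left(137668 - 1711782\right) - \left(-46 + 2676496\right) = -1574114 - 2676450 = -4250564$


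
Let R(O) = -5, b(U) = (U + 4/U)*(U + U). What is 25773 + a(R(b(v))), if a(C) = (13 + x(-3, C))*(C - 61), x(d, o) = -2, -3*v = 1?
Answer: 25047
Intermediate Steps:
v = -1/3 (v = -1/3*1 = -1/3 ≈ -0.33333)
b(U) = 2*U*(U + 4/U) (b(U) = (U + 4/U)*(2*U) = 2*U*(U + 4/U))
a(C) = -671 + 11*C (a(C) = (13 - 2)*(C - 61) = 11*(-61 + C) = -671 + 11*C)
25773 + a(R(b(v))) = 25773 + (-671 + 11*(-5)) = 25773 + (-671 - 55) = 25773 - 726 = 25047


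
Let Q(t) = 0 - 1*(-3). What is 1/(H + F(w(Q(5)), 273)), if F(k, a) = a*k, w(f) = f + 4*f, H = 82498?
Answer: 1/86593 ≈ 1.1548e-5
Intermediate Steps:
Q(t) = 3 (Q(t) = 0 + 3 = 3)
w(f) = 5*f
1/(H + F(w(Q(5)), 273)) = 1/(82498 + 273*(5*3)) = 1/(82498 + 273*15) = 1/(82498 + 4095) = 1/86593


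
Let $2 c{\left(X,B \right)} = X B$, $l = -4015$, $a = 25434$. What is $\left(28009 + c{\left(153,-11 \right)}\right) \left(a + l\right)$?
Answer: $\frac{1163801365}{2} \approx 5.819 \cdot 10^{8}$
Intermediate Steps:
$c{\left(X,B \right)} = \frac{B X}{2}$ ($c{\left(X,B \right)} = \frac{X B}{2} = \frac{B X}{2}$)
$\left(28009 + c{\left(153,-11 \right)}\right) \left(a + l\right) = \left(28009 + \frac{1}{2} \left(-11\right) 153\right) \left(25434 - 4015\right) = \left(28009 - \frac{1683}{2}\right) 21419 = \frac{54335}{2} \cdot 21419 = \frac{1163801365}{2}$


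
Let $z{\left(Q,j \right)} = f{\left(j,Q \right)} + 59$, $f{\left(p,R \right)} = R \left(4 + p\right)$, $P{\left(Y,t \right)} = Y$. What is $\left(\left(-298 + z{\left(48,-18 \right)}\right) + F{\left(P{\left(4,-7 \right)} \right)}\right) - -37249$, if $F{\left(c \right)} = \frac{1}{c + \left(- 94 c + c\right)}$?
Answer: $\frac{13372383}{368} \approx 36338.0$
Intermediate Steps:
$z{\left(Q,j \right)} = 59 + Q \left(4 + j\right)$ ($z{\left(Q,j \right)} = Q \left(4 + j\right) + 59 = 59 + Q \left(4 + j\right)$)
$F{\left(c \right)} = - \frac{1}{92 c}$ ($F{\left(c \right)} = \frac{1}{c - 93 c} = \frac{1}{\left(-92\right) c} = - \frac{1}{92 c}$)
$\left(\left(-298 + z{\left(48,-18 \right)}\right) + F{\left(P{\left(4,-7 \right)} \right)}\right) - -37249 = \left(\left(-298 + \left(59 + 48 \left(4 - 18\right)\right)\right) - \frac{1}{92 \cdot 4}\right) - -37249 = \left(\left(-298 + \left(59 + 48 \left(-14\right)\right)\right) - \frac{1}{368}\right) + 37249 = \left(\left(-298 + \left(59 - 672\right)\right) - \frac{1}{368}\right) + 37249 = \left(\left(-298 - 613\right) - \frac{1}{368}\right) + 37249 = \left(-911 - \frac{1}{368}\right) + 37249 = - \frac{335249}{368} + 37249 = \frac{13372383}{368}$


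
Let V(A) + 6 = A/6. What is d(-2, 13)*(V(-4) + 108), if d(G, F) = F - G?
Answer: 1520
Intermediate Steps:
V(A) = -6 + A/6
d(-2, 13)*(V(-4) + 108) = (13 - 1*(-2))*((-6 + (⅙)*(-4)) + 108) = (13 + 2)*((-6 - ⅔) + 108) = 15*(-20/3 + 108) = 15*(304/3) = 1520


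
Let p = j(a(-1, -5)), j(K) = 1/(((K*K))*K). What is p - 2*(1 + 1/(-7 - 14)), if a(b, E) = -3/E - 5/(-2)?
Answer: -1170640/625611 ≈ -1.8712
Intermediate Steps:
a(b, E) = 5/2 - 3/E (a(b, E) = -3/E - 5*(-½) = -3/E + 5/2 = 5/2 - 3/E)
j(K) = K⁻³ (j(K) = 1/((K²)*K) = 1/(K²*K) = K⁻³)
p = 1000/29791 (p = (5/2 - 3/(-5))⁻³ = (5/2 - 3*(-⅕))⁻³ = (5/2 + ⅗)⁻³ = (31/10)⁻³ = 1000/29791 ≈ 0.033567)
p - 2*(1 + 1/(-7 - 14)) = 1000/29791 - 2*(1 + 1/(-7 - 14)) = 1000/29791 - 2*(1 + 1/(-21)) = 1000/29791 - 2*(1 - 1/21) = 1000/29791 - 2*20/21 = 1000/29791 - 1*40/21 = 1000/29791 - 40/21 = -1170640/625611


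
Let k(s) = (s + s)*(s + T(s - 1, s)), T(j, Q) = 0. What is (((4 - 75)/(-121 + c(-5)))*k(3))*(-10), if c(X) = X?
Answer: -710/7 ≈ -101.43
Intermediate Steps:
k(s) = 2*s² (k(s) = (s + s)*(s + 0) = (2*s)*s = 2*s²)
(((4 - 75)/(-121 + c(-5)))*k(3))*(-10) = (((4 - 75)/(-121 - 5))*(2*3²))*(-10) = ((-71/(-126))*(2*9))*(-10) = (-71*(-1/126)*18)*(-10) = ((71/126)*18)*(-10) = (71/7)*(-10) = -710/7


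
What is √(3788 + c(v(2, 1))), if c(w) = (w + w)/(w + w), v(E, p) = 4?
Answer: 3*√421 ≈ 61.555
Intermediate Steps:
c(w) = 1 (c(w) = (2*w)/((2*w)) = (2*w)*(1/(2*w)) = 1)
√(3788 + c(v(2, 1))) = √(3788 + 1) = √3789 = 3*√421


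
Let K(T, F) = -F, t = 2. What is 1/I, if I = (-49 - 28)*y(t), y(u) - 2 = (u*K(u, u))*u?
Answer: 1/462 ≈ 0.0021645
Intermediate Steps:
y(u) = 2 - u**3 (y(u) = 2 + (u*(-u))*u = 2 + (-u**2)*u = 2 - u**3)
I = 462 (I = (-49 - 28)*(2 - 1*2**3) = -77*(2 - 1*8) = -77*(2 - 8) = -77*(-6) = 462)
1/I = 1/462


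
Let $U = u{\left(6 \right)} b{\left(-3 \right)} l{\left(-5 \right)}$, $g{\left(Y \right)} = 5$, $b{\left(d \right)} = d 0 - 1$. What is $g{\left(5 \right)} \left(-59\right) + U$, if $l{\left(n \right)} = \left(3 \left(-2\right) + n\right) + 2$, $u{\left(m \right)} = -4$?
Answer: $-331$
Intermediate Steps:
$b{\left(d \right)} = -1$ ($b{\left(d \right)} = 0 - 1 = -1$)
$l{\left(n \right)} = -4 + n$ ($l{\left(n \right)} = \left(-6 + n\right) + 2 = -4 + n$)
$U = -36$ ($U = \left(-4\right) \left(-1\right) \left(-4 - 5\right) = 4 \left(-9\right) = -36$)
$g{\left(5 \right)} \left(-59\right) + U = 5 \left(-59\right) - 36 = -295 - 36 = -331$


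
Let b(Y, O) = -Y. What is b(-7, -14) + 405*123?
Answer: 49822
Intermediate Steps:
b(-7, -14) + 405*123 = -1*(-7) + 405*123 = 7 + 49815 = 49822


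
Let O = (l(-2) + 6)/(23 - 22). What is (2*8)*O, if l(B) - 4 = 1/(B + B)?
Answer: 156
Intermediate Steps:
l(B) = 4 + 1/(2*B) (l(B) = 4 + 1/(B + B) = 4 + 1/(2*B))
O = 39/4 (O = ((4 + (½)/(-2)) + 6)/(23 - 22) = ((4 + (½)*(-½)) + 6)/1 = ((4 - ¼) + 6)*1 = (15/4 + 6)*1 = (39/4)*1 = 39/4 ≈ 9.7500)
(2*8)*O = (2*8)*(39/4) = 16*(39/4) = 156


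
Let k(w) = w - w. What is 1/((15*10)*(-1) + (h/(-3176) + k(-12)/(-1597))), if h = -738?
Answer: -1588/237831 ≈ -0.0066770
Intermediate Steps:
k(w) = 0
1/((15*10)*(-1) + (h/(-3176) + k(-12)/(-1597))) = 1/((15*10)*(-1) + (-738/(-3176) + 0/(-1597))) = 1/(150*(-1) + (-738*(-1/3176) + 0*(-1/1597))) = 1/(-150 + (369/1588 + 0)) = 1/(-150 + 369/1588) = 1/(-237831/1588) = -1588/237831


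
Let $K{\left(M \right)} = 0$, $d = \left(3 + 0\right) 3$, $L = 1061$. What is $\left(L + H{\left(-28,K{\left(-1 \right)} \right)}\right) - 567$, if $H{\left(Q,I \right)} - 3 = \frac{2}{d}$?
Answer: $\frac{4475}{9} \approx 497.22$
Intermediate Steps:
$d = 9$ ($d = 3 \cdot 3 = 9$)
$H{\left(Q,I \right)} = \frac{29}{9}$ ($H{\left(Q,I \right)} = 3 + \frac{2}{9} = \frac{29}{9}$)
$\left(L + H{\left(-28,K{\left(-1 \right)} \right)}\right) - 567 = \left(1061 + \frac{29}{9}\right) - 567 = \frac{9578}{9} - 567 = \frac{4475}{9}$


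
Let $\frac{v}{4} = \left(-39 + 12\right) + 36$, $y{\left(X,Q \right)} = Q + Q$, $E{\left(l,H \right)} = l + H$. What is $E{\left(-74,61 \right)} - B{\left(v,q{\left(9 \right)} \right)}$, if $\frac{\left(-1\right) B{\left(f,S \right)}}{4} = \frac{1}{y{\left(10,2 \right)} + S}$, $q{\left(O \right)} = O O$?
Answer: $- \frac{1101}{85} \approx -12.953$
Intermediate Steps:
$E{\left(l,H \right)} = H + l$
$q{\left(O \right)} = O^{2}$
$y{\left(X,Q \right)} = 2 Q$
$v = 36$ ($v = 4 \left(\left(-39 + 12\right) + 36\right) = 4 \left(-27 + 36\right) = 4 \cdot 9 = 36$)
$B{\left(f,S \right)} = - \frac{4}{4 + S}$ ($B{\left(f,S \right)} = - \frac{4}{2 \cdot 2 + S} = - \frac{4}{4 + S}$)
$E{\left(-74,61 \right)} - B{\left(v,q{\left(9 \right)} \right)} = \left(61 - 74\right) - - \frac{4}{4 + 9^{2}} = -13 - - \frac{4}{4 + 81} = -13 - - \frac{4}{85} = -13 + \frac{4}{85} = - \frac{1101}{85}$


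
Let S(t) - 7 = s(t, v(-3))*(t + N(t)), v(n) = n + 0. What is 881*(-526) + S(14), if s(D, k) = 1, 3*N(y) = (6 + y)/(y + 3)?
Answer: -23632615/51 ≈ -4.6338e+5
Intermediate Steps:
v(n) = n
N(y) = (6 + y)/(3*(3 + y)) (N(y) = ((6 + y)/(y + 3))/3 = ((6 + y)/(3 + y))/3 = (6 + y)/(3*(3 + y)))
S(t) = 7 + t + (6 + t)/(3*(3 + t)) (S(t) = 7 + 1*(t + (6 + t)/(3*(3 + t))) = 7 + (t + (6 + t)/(3*(3 + t))) = 7 + t + (6 + t)/(3*(3 + t)))
881*(-526) + S(14) = 881*(-526) + (23 + 14² + (31/3)*14)/(3 + 14) = -463406 + (23 + 196 + 434/3)/17 = -463406 + (1/17)*(1091/3) = -463406 + 1091/51 = -23632615/51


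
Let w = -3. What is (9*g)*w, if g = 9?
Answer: -243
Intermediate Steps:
(9*g)*w = (9*9)*(-3) = 81*(-3) = -243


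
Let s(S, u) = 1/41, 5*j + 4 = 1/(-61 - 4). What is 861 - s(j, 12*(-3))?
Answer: 35300/41 ≈ 860.98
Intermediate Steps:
j = -261/325 (j = -⅘ + 1/(5*(-61 - 4)) = -⅘ + (⅕)/(-65) = -⅘ + (⅕)*(-1/65) = -⅘ - 1/325 = -261/325 ≈ -0.80308)
s(S, u) = 1/41
861 - s(j, 12*(-3)) = 861 - 1*1/41 = 861 - 1/41 = 35300/41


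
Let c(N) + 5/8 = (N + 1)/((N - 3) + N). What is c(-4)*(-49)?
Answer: 1519/88 ≈ 17.261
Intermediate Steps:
c(N) = -5/8 + (1 + N)/(-3 + 2*N) (c(N) = -5/8 + (N + 1)/((N - 3) + N) = -5/8 + (1 + N)/((-3 + N) + N) = -5/8 + (1 + N)/(-3 + 2*N))
c(-4)*(-49) = ((23 - 2*(-4))/(8*(-3 + 2*(-4))))*(-49) = ((23 + 8)/(8*(-3 - 8)))*(-49) = ((⅛)*31/(-11))*(-49) = ((⅛)*(-1/11)*31)*(-49) = -31/88*(-49) = 1519/88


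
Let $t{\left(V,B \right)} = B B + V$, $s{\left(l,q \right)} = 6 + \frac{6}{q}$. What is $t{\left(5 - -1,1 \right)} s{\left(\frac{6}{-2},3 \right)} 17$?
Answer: $952$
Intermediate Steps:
$t{\left(V,B \right)} = V + B^{2}$ ($t{\left(V,B \right)} = B^{2} + V = V + B^{2}$)
$t{\left(5 - -1,1 \right)} s{\left(\frac{6}{-2},3 \right)} 17 = \left(\left(5 - -1\right) + 1^{2}\right) \left(6 + \frac{6}{3}\right) 17 = \left(\left(5 + 1\right) + 1\right) \left(6 + 6 \cdot \frac{1}{3}\right) 17 = \left(6 + 1\right) \left(6 + 2\right) 17 = 7 \cdot 8 \cdot 17 = 56 \cdot 17 = 952$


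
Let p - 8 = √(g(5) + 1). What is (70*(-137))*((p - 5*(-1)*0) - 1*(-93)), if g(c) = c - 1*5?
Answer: -978180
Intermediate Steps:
g(c) = -5 + c (g(c) = c - 5 = -5 + c)
p = 9 (p = 8 + √((-5 + 5) + 1) = 8 + √(0 + 1) = 8 + √1 = 8 + 1 = 9)
(70*(-137))*((p - 5*(-1)*0) - 1*(-93)) = (70*(-137))*((9 - 5*(-1)*0) - 1*(-93)) = -9590*((9 + 5*0) + 93) = -9590*((9 + 0) + 93) = -9590*(9 + 93) = -9590*102 = -978180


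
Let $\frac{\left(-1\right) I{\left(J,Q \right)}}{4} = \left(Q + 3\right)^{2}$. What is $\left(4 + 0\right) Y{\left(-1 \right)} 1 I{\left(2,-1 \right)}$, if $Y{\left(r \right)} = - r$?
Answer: $-64$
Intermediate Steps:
$I{\left(J,Q \right)} = - 4 \left(3 + Q\right)^{2}$ ($I{\left(J,Q \right)} = - 4 \left(Q + 3\right)^{2} = - 4 \left(3 + Q\right)^{2}$)
$\left(4 + 0\right) Y{\left(-1 \right)} 1 I{\left(2,-1 \right)} = \left(4 + 0\right) \left(\left(-1\right) \left(-1\right)\right) 1 \left(- 4 \left(3 - 1\right)^{2}\right) = 4 \cdot 1 \cdot 1 \left(- 4 \cdot 2^{2}\right) = 4 \cdot 1 \left(\left(-4\right) 4\right) = 4 \left(-16\right) = -64$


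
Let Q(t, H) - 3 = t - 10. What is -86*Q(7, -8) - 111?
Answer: -111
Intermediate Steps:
Q(t, H) = -7 + t (Q(t, H) = 3 + (t - 10) = 3 + (-10 + t) = -7 + t)
-86*Q(7, -8) - 111 = -86*(-7 + 7) - 111 = -86*0 - 111 = 0 - 111 = -111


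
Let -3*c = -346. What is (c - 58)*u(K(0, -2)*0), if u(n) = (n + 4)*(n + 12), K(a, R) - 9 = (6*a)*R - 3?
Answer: 2752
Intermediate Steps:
K(a, R) = 6 + 6*R*a (K(a, R) = 9 + ((6*a)*R - 3) = 9 + (6*R*a - 3) = 9 + (-3 + 6*R*a) = 6 + 6*R*a)
c = 346/3 (c = -⅓*(-346) = 346/3 ≈ 115.33)
u(n) = (4 + n)*(12 + n)
(c - 58)*u(K(0, -2)*0) = (346/3 - 58)*(48 + ((6 + 6*(-2)*0)*0)² + 16*((6 + 6*(-2)*0)*0)) = 172*(48 + ((6 + 0)*0)² + 16*((6 + 0)*0))/3 = 172*(48 + (6*0)² + 16*(6*0))/3 = 172*(48 + 0² + 16*0)/3 = 172*(48 + 0 + 0)/3 = (172/3)*48 = 2752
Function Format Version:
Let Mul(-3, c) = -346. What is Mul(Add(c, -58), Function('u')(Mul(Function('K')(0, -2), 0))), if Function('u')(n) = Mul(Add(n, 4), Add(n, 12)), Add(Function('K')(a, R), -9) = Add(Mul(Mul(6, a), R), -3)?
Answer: 2752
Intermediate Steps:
Function('K')(a, R) = Add(6, Mul(6, R, a)) (Function('K')(a, R) = Add(9, Add(Mul(Mul(6, a), R), -3)) = Add(9, Add(Mul(6, R, a), -3)) = Add(9, Add(-3, Mul(6, R, a))) = Add(6, Mul(6, R, a)))
c = Rational(346, 3) (c = Mul(Rational(-1, 3), -346) = Rational(346, 3) ≈ 115.33)
Function('u')(n) = Mul(Add(4, n), Add(12, n))
Mul(Add(c, -58), Function('u')(Mul(Function('K')(0, -2), 0))) = Mul(Add(Rational(346, 3), -58), Add(48, Pow(Mul(Add(6, Mul(6, -2, 0)), 0), 2), Mul(16, Mul(Add(6, Mul(6, -2, 0)), 0)))) = Mul(Rational(172, 3), Add(48, Pow(Mul(Add(6, 0), 0), 2), Mul(16, Mul(Add(6, 0), 0)))) = Mul(Rational(172, 3), Add(48, Pow(Mul(6, 0), 2), Mul(16, Mul(6, 0)))) = Mul(Rational(172, 3), Add(48, Pow(0, 2), Mul(16, 0))) = Mul(Rational(172, 3), Add(48, 0, 0)) = Mul(Rational(172, 3), 48) = 2752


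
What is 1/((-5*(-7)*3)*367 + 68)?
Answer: 1/38603 ≈ 2.5905e-5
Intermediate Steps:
1/((-5*(-7)*3)*367 + 68) = 1/((35*3)*367 + 68) = 1/(105*367 + 68) = 1/(38535 + 68) = 1/38603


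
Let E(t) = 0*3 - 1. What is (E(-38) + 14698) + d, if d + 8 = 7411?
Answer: 22100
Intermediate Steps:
d = 7403 (d = -8 + 7411 = 7403)
E(t) = -1 (E(t) = 0 - 1 = -1)
(E(-38) + 14698) + d = (-1 + 14698) + 7403 = 14697 + 7403 = 22100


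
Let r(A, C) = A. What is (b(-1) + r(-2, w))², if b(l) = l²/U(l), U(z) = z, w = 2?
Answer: 9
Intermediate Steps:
b(l) = l (b(l) = l²/l = l)
(b(-1) + r(-2, w))² = (-1 - 2)² = (-3)² = 9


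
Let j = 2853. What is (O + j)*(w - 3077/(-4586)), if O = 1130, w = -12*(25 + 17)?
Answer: -9193827461/4586 ≈ -2.0048e+6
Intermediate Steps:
w = -504 (w = -12*42 = -504)
(O + j)*(w - 3077/(-4586)) = (1130 + 2853)*(-504 - 3077/(-4586)) = 3983*(-504 - 3077*(-1/4586)) = 3983*(-504 + 3077/4586) = 3983*(-2308267/4586) = -9193827461/4586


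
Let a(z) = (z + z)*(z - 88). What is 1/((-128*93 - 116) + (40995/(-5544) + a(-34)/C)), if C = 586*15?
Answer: -2707320/32559450457 ≈ -8.3150e-5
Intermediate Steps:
C = 8790
a(z) = 2*z*(-88 + z) (a(z) = (2*z)*(-88 + z) = 2*z*(-88 + z))
1/((-128*93 - 116) + (40995/(-5544) + a(-34)/C)) = 1/((-128*93 - 116) + (40995/(-5544) + (2*(-34)*(-88 - 34))/8790)) = 1/((-11904 - 116) + (40995*(-1/5544) + (2*(-34)*(-122))*(1/8790))) = 1/(-12020 + (-4555/616 + 8296*(1/8790))) = 1/(-12020 + (-4555/616 + 4148/4395)) = 1/(-12020 - 17464057/2707320) = 1/(-32559450457/2707320) = -2707320/32559450457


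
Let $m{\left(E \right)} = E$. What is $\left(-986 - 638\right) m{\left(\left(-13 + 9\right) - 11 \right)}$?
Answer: $24360$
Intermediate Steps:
$\left(-986 - 638\right) m{\left(\left(-13 + 9\right) - 11 \right)} = \left(-986 - 638\right) \left(\left(-13 + 9\right) - 11\right) = - 1624 \left(-4 - 11\right) = \left(-1624\right) \left(-15\right) = 24360$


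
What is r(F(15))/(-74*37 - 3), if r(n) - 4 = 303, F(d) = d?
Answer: -307/2741 ≈ -0.11200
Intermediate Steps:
r(n) = 307 (r(n) = 4 + 303 = 307)
r(F(15))/(-74*37 - 3) = 307/(-74*37 - 3) = 307/(-2738 - 3) = 307/(-2741) = 307*(-1/2741) = -307/2741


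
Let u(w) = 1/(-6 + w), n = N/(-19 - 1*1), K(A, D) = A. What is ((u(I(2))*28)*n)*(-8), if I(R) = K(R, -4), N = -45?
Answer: 126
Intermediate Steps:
n = 9/4 (n = -45/(-19 - 1*1) = -45/(-19 - 1) = -45/(-20) = -45*(-1/20) = 9/4 ≈ 2.2500)
I(R) = R
((u(I(2))*28)*n)*(-8) = ((28/(-6 + 2))*(9/4))*(-8) = ((28/(-4))*(9/4))*(-8) = (-1/4*28*(9/4))*(-8) = -7*9/4*(-8) = -63/4*(-8) = 126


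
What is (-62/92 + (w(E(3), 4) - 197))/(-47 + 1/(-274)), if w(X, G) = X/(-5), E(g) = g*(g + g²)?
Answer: 2151859/493695 ≈ 4.3587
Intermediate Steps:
w(X, G) = -X/5 (w(X, G) = X*(-⅕) = -X/5)
(-62/92 + (w(E(3), 4) - 197))/(-47 + 1/(-274)) = (-62/92 + (-3²*(1 + 3)/5 - 197))/(-47 + 1/(-274)) = (-62*1/92 + (-9*4/5 - 197))/(-47 - 1/274) = (-31/46 + (-⅕*36 - 197))/(-12879/274) = (-31/46 + (-36/5 - 197))*(-274/12879) = (-31/46 - 1021/5)*(-274/12879) = -47121/230*(-274/12879) = 2151859/493695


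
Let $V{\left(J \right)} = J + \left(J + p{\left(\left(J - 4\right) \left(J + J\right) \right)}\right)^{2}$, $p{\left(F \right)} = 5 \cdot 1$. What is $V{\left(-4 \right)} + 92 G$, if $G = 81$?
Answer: $7449$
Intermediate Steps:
$p{\left(F \right)} = 5$
$V{\left(J \right)} = J + \left(5 + J\right)^{2}$ ($V{\left(J \right)} = J + \left(J + 5\right)^{2} = J + \left(5 + J\right)^{2}$)
$V{\left(-4 \right)} + 92 G = \left(-4 + \left(5 - 4\right)^{2}\right) + 92 \cdot 81 = \left(-4 + 1^{2}\right) + 7452 = \left(-4 + 1\right) + 7452 = -3 + 7452 = 7449$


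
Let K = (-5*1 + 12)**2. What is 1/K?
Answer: 1/49 ≈ 0.020408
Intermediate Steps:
K = 49 (K = (-5 + 12)**2 = 7**2 = 49)
1/K = 1/49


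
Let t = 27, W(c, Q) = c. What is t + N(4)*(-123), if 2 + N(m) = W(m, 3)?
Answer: -219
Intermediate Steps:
N(m) = -2 + m
t + N(4)*(-123) = 27 + (-2 + 4)*(-123) = 27 + 2*(-123) = 27 - 246 = -219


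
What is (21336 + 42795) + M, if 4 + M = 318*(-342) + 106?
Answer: -44523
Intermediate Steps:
M = -108654 (M = -4 + (318*(-342) + 106) = -4 + (-108756 + 106) = -4 - 108650 = -108654)
(21336 + 42795) + M = (21336 + 42795) - 108654 = 64131 - 108654 = -44523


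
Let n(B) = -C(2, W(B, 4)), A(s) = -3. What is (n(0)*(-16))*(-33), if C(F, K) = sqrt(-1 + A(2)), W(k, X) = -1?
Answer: -1056*I ≈ -1056.0*I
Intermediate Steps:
C(F, K) = 2*I (C(F, K) = sqrt(-1 - 3) = sqrt(-4) = 2*I)
n(B) = -2*I
(n(0)*(-16))*(-33) = (-2*I*(-16))*(-33) = (32*I)*(-33) = -1056*I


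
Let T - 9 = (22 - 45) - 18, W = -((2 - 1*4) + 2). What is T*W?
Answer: 0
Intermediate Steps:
W = 0 (W = -((2 - 4) + 2) = -(-2 + 2) = -1*0 = 0)
T = -32 (T = 9 + ((22 - 45) - 18) = 9 + (-23 - 18) = 9 - 41 = -32)
T*W = -32*0 = 0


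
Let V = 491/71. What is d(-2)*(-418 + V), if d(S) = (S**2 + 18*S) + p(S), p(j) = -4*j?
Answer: 700488/71 ≈ 9866.0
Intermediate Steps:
V = 491/71 (V = 491*(1/71) = 491/71 ≈ 6.9155)
d(S) = S**2 + 14*S (d(S) = (S**2 + 18*S) - 4*S = S**2 + 14*S)
d(-2)*(-418 + V) = (-2*(14 - 2))*(-418 + 491/71) = -2*12*(-29187/71) = -24*(-29187/71) = 700488/71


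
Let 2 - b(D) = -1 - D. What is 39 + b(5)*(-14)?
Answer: -73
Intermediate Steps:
b(D) = 3 + D (b(D) = 2 - (-1 - D) = 2 + (1 + D) = 3 + D)
39 + b(5)*(-14) = 39 + (3 + 5)*(-14) = 39 + 8*(-14) = 39 - 112 = -73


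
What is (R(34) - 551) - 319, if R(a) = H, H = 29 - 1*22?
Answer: -863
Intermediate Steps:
H = 7 (H = 29 - 22 = 7)
R(a) = 7
(R(34) - 551) - 319 = (7 - 551) - 319 = -544 - 319 = -863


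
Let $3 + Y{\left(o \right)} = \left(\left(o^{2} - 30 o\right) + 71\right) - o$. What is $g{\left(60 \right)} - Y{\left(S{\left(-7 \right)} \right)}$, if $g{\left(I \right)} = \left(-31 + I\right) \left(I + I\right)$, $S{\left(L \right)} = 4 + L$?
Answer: $3310$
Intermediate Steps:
$Y{\left(o \right)} = 68 + o^{2} - 31 o$ ($Y{\left(o \right)} = -3 - \left(-71 - o^{2} + 31 o\right) = -3 + \left(71 + o^{2} - 31 o\right) = 68 + o^{2} - 31 o$)
$g{\left(I \right)} = 2 I \left(-31 + I\right)$ ($g{\left(I \right)} = \left(-31 + I\right) 2 I = 2 I \left(-31 + I\right)$)
$g{\left(60 \right)} - Y{\left(S{\left(-7 \right)} \right)} = 2 \cdot 60 \left(-31 + 60\right) - \left(68 + \left(4 - 7\right)^{2} - 31 \left(4 - 7\right)\right) = 2 \cdot 60 \cdot 29 - \left(68 + \left(-3\right)^{2} - -93\right) = 3480 - \left(68 + 9 + 93\right) = 3480 - 170 = 3310$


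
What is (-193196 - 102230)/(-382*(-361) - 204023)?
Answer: 295426/66121 ≈ 4.4680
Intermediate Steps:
(-193196 - 102230)/(-382*(-361) - 204023) = -295426/(137902 - 204023) = -295426/(-66121) = -295426*(-1/66121) = 295426/66121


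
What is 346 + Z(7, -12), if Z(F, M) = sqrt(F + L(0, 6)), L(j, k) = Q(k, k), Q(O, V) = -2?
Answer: 346 + sqrt(5) ≈ 348.24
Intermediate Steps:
L(j, k) = -2
Z(F, M) = sqrt(-2 + F) (Z(F, M) = sqrt(F - 2) = sqrt(-2 + F))
346 + Z(7, -12) = 346 + sqrt(-2 + 7) = 346 + sqrt(5)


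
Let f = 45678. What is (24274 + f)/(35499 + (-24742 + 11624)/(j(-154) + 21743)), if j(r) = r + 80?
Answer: 1515789888/769214713 ≈ 1.9706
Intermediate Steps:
j(r) = 80 + r
(24274 + f)/(35499 + (-24742 + 11624)/(j(-154) + 21743)) = (24274 + 45678)/(35499 + (-24742 + 11624)/((80 - 154) + 21743)) = 69952/(35499 - 13118/(-74 + 21743)) = 69952/(35499 - 13118/21669) = 69952/(769214713/21669) = 69952*(21669/769214713) = 1515789888/769214713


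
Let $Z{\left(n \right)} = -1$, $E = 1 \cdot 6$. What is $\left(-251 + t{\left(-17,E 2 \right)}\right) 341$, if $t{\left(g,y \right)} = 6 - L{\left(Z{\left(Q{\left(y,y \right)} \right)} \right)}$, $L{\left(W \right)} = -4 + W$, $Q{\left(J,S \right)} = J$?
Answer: $-81840$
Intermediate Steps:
$E = 6$
$t{\left(g,y \right)} = 11$ ($t{\left(g,y \right)} = 6 - \left(-4 - 1\right) = 6 - -5 = 6 + 5 = 11$)
$\left(-251 + t{\left(-17,E 2 \right)}\right) 341 = \left(-251 + 11\right) 341 = \left(-240\right) 341 = -81840$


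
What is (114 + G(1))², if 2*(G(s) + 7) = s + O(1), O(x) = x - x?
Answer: 46225/4 ≈ 11556.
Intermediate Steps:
O(x) = 0
G(s) = -7 + s/2 (G(s) = -7 + (s + 0)/2 = -7 + s/2)
(114 + G(1))² = (114 + (-7 + (½)*1))² = (114 + (-7 + ½))² = (114 - 13/2)² = (215/2)² = 46225/4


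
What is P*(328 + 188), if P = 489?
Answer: 252324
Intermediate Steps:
P*(328 + 188) = 489*(328 + 188) = 489*516 = 252324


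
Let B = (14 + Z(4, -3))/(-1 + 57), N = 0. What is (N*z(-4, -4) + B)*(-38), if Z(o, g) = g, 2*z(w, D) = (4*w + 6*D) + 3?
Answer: -209/28 ≈ -7.4643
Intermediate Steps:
z(w, D) = 3/2 + 2*w + 3*D (z(w, D) = ((4*w + 6*D) + 3)/2 = (3 + 4*w + 6*D)/2 = 3/2 + 2*w + 3*D)
B = 11/56 (B = (14 - 3)/(-1 + 57) = 11/56 ≈ 0.19643)
(N*z(-4, -4) + B)*(-38) = (0*(3/2 + 2*(-4) + 3*(-4)) + 11/56)*(-38) = (0*(3/2 - 8 - 12) + 11/56)*(-38) = (0*(-37/2) + 11/56)*(-38) = (0 + 11/56)*(-38) = (11/56)*(-38) = -209/28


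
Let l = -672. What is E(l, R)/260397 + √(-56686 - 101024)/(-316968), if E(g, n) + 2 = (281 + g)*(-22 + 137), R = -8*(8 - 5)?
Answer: -14989/86799 - I*√157710/316968 ≈ -0.17269 - 0.0012529*I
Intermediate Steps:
R = -24 (R = -8*3 = -24)
E(g, n) = 32313 + 115*g (E(g, n) = -2 + (281 + g)*(-22 + 137) = -2 + (281 + g)*115 = -2 + (32315 + 115*g) = 32313 + 115*g)
E(l, R)/260397 + √(-56686 - 101024)/(-316968) = (32313 + 115*(-672))/260397 + √(-56686 - 101024)/(-316968) = (32313 - 77280)*(1/260397) + √(-157710)*(-1/316968) = -44967*1/260397 + (I*√157710)*(-1/316968) = -14989/86799 - I*√157710/316968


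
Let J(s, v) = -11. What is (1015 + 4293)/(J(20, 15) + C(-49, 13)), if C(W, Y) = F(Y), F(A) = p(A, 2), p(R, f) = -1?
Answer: -1327/3 ≈ -442.33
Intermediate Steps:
F(A) = -1
C(W, Y) = -1
(1015 + 4293)/(J(20, 15) + C(-49, 13)) = (1015 + 4293)/(-11 - 1) = 5308/(-12) = 5308*(-1/12) = -1327/3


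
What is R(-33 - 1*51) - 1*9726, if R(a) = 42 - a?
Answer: -9600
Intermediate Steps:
R(-33 - 1*51) - 1*9726 = (42 - (-33 - 1*51)) - 1*9726 = (42 - (-33 - 51)) - 9726 = (42 - 1*(-84)) - 9726 = (42 + 84) - 9726 = 126 - 9726 = -9600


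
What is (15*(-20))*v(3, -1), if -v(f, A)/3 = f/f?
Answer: 900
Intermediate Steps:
v(f, A) = -3 (v(f, A) = -3*f/f = -3*1 = -3)
(15*(-20))*v(3, -1) = (15*(-20))*(-3) = -300*(-3) = 900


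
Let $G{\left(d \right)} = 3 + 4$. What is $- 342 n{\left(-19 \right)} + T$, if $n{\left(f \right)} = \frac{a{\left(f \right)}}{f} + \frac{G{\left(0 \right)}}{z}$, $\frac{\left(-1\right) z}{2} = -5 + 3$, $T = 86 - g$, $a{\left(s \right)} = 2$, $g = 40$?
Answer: $- \frac{1033}{2} \approx -516.5$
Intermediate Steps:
$T = 46$ ($T = 86 - 40 = 46$)
$G{\left(d \right)} = 7$
$z = 4$ ($z = - 2 \left(-5 + 3\right) = \left(-2\right) \left(-2\right) = 4$)
$n{\left(f \right)} = \frac{7}{4} + \frac{2}{f}$ ($n{\left(f \right)} = \frac{2}{f} + \frac{7}{4} = \frac{7}{4} + \frac{2}{f}$)
$- 342 n{\left(-19 \right)} + T = - 342 \left(\frac{7}{4} + \frac{2}{-19}\right) + 46 = - 342 \left(\frac{7}{4} + 2 \left(- \frac{1}{19}\right)\right) + 46 = - 342 \left(\frac{7}{4} - \frac{2}{19}\right) + 46 = \left(-342\right) \frac{125}{76} + 46 = - \frac{1125}{2} + 46 = - \frac{1033}{2}$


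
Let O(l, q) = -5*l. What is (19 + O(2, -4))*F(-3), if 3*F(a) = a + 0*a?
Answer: -9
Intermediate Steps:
F(a) = a/3 (F(a) = (a + 0*a)/3 = (a + 0)/3 = a/3)
(19 + O(2, -4))*F(-3) = (19 - 5*2)*((⅓)*(-3)) = (19 - 10)*(-1) = 9*(-1) = -9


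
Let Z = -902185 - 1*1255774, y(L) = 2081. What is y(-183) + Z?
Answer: -2155878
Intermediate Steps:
Z = -2157959 (Z = -902185 - 1255774 = -2157959)
y(-183) + Z = 2081 - 2157959 = -2155878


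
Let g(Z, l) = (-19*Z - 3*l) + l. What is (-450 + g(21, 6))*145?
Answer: -124845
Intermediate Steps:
g(Z, l) = -19*Z - 2*l
(-450 + g(21, 6))*145 = (-450 + (-19*21 - 2*6))*145 = (-450 + (-399 - 12))*145 = (-450 - 411)*145 = -861*145 = -124845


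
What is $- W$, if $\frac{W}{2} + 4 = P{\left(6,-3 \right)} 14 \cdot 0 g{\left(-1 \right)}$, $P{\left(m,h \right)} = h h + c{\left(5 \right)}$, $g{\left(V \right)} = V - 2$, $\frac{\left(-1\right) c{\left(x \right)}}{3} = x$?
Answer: $8$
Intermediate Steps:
$c{\left(x \right)} = - 3 x$
$g{\left(V \right)} = -2 + V$
$P{\left(m,h \right)} = -15 + h^{2}$ ($P{\left(m,h \right)} = h h - 15 = h^{2} - 15 = -15 + h^{2}$)
$W = -8$ ($W = -8 + 2 \left(-15 + \left(-3\right)^{2}\right) 14 \cdot 0 \left(-2 - 1\right) = -8 + 2 \left(-15 + 9\right) 0 \left(-3\right) = -8 + 2 \left(\left(-6\right) 0\right) = -8 + 2 \cdot 0 = -8 + 0 = -8$)
$- W = \left(-1\right) \left(-8\right) = 8$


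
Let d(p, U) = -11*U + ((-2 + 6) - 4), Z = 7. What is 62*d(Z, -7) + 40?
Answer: 4814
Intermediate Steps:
d(p, U) = -11*U (d(p, U) = -11*U + (4 - 4) = -11*U + 0 = -11*U)
62*d(Z, -7) + 40 = 62*(-11*(-7)) + 40 = 62*77 + 40 = 4774 + 40 = 4814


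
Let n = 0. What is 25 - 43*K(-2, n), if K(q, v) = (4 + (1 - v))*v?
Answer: 25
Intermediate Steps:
K(q, v) = v*(5 - v) (K(q, v) = (5 - v)*v = v*(5 - v))
25 - 43*K(-2, n) = 25 - 0*(5 - 1*0) = 25 - 0*(5 + 0) = 25 - 0*5 = 25 - 43*0 = 25 + 0 = 25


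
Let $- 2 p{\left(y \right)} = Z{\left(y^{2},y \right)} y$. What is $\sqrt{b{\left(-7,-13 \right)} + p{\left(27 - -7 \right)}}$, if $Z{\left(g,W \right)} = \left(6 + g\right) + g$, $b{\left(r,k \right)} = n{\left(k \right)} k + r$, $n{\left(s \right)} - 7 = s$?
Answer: $i \sqrt{39335} \approx 198.33 i$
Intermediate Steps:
$n{\left(s \right)} = 7 + s$
$b{\left(r,k \right)} = r + k \left(7 + k\right)$ ($b{\left(r,k \right)} = \left(7 + k\right) k + r = k \left(7 + k\right) + r = r + k \left(7 + k\right)$)
$Z{\left(g,W \right)} = 6 + 2 g$
$p{\left(y \right)} = - \frac{y \left(6 + 2 y^{2}\right)}{2}$ ($p{\left(y \right)} = - \frac{\left(6 + 2 y^{2}\right) y}{2} = - \frac{y \left(6 + 2 y^{2}\right)}{2}$)
$\sqrt{b{\left(-7,-13 \right)} + p{\left(27 - -7 \right)}} = \sqrt{\left(-7 - 13 \left(7 - 13\right)\right) - \left(27 - -7\right) \left(3 + \left(27 - -7\right)^{2}\right)} = \sqrt{\left(-7 - -78\right) - \left(27 + 7\right) \left(3 + \left(27 + 7\right)^{2}\right)} = \sqrt{\left(-7 + 78\right) - 34 \left(3 + 34^{2}\right)} = \sqrt{71 - 34 \left(3 + 1156\right)} = \sqrt{71 - 34 \cdot 1159} = \sqrt{71 - 39406} = \sqrt{-39335} = i \sqrt{39335}$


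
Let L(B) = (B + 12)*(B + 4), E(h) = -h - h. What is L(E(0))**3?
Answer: 110592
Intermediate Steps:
E(h) = -2*h
L(B) = (4 + B)*(12 + B) (L(B) = (12 + B)*(4 + B) = (4 + B)*(12 + B))
L(E(0))**3 = (48 + (-2*0)**2 + 16*(-2*0))**3 = (48 + 0**2 + 16*0)**3 = (48 + 0 + 0)**3 = 48**3 = 110592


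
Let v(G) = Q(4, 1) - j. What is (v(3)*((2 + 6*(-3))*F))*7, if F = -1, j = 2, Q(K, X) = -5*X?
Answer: -784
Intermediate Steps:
v(G) = -7 (v(G) = -5*1 - 1*2 = -5 - 2 = -7)
(v(3)*((2 + 6*(-3))*F))*7 = -7*(2 + 6*(-3))*(-1)*7 = -7*(2 - 18)*(-1)*7 = -(-112)*(-1)*7 = -7*16*7 = -112*7 = -784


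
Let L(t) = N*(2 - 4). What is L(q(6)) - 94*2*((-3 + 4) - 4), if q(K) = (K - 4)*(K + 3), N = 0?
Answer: 564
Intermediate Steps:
q(K) = (-4 + K)*(3 + K)
L(t) = 0 (L(t) = 0*(2 - 4) = 0*(-2) = 0)
L(q(6)) - 94*2*((-3 + 4) - 4) = 0 - 94*2*((-3 + 4) - 4) = 0 - 94*2*(1 - 4) = 0 - 94*2*(-3) = 0 - (-564) = 0 - 94*(-6) = 0 + 564 = 564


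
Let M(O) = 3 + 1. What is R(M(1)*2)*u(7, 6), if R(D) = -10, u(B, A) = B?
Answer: -70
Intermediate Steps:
M(O) = 4
R(M(1)*2)*u(7, 6) = -10*7 = -70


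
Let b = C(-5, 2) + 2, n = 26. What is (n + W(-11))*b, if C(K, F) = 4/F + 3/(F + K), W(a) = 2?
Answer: 84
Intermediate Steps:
C(K, F) = 3/(F + K) + 4/F
b = 3 (b = (4*(-5) + 7*2)/(2*(2 - 5)) + 2 = (½)*(-20 + 14)/(-3) + 2 = (½)*(-⅓)*(-6) + 2 = 1 + 2 = 3)
(n + W(-11))*b = (26 + 2)*3 = 28*3 = 84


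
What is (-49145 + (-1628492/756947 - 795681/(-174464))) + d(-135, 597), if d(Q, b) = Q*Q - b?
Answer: -4161816889258317/132060001408 ≈ -31515.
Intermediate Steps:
d(Q, b) = Q² - b
(-49145 + (-1628492/756947 - 795681/(-174464))) + d(-135, 597) = (-49145 + (-1628492/756947 - 795681/(-174464))) + ((-135)² - 1*597) = (-49145 + (-1628492*1/756947 - 795681*(-1/174464))) + (18225 - 597) = (-49145 + (-1628492/756947 + 795681/174464)) + 17628 = (-49145 + 318175117619/132060001408) + 17628 = -6489770594078541/132060001408 + 17628 = -4161816889258317/132060001408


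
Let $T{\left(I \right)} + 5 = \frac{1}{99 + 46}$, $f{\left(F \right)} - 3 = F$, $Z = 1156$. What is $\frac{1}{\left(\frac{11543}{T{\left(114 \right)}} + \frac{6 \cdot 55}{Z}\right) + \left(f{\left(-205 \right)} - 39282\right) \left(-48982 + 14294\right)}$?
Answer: $\frac{209236}{286573534232427} \approx 7.3013 \cdot 10^{-10}$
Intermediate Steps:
$f{\left(F \right)} = 3 + F$
$T{\left(I \right)} = - \frac{724}{145}$ ($T{\left(I \right)} = -5 + \frac{1}{99 + 46} = -5 + \frac{1}{145} = - \frac{724}{145}$)
$\frac{1}{\left(\frac{11543}{T{\left(114 \right)}} + \frac{6 \cdot 55}{Z}\right) + \left(f{\left(-205 \right)} - 39282\right) \left(-48982 + 14294\right)} = \frac{1}{\left(\frac{11543}{- \frac{724}{145}} + \frac{6 \cdot 55}{1156}\right) + \left(\left(3 - 205\right) - 39282\right) \left(-48982 + 14294\right)} = \frac{1}{\left(11543 \left(- \frac{145}{724}\right) + 330 \cdot \frac{1}{1156}\right) + \left(-202 - 39282\right) \left(-34688\right)} = \frac{1}{\left(- \frac{1673735}{724} + \frac{165}{578}\right) - -1369620992} = \frac{1}{- \frac{483649685}{209236} + 1369620992} = \frac{1}{\frac{286573534232427}{209236}} = \frac{209236}{286573534232427}$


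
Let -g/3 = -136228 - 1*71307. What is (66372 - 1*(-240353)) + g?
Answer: 929330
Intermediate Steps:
g = 622605 (g = -3*(-136228 - 1*71307) = -3*(-136228 - 71307) = -3*(-207535) = 622605)
(66372 - 1*(-240353)) + g = (66372 - 1*(-240353)) + 622605 = (66372 + 240353) + 622605 = 306725 + 622605 = 929330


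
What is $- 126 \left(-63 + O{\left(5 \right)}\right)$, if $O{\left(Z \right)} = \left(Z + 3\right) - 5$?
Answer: $7560$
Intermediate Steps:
$O{\left(Z \right)} = -2 + Z$ ($O{\left(Z \right)} = \left(3 + Z\right) - 5 = -2 + Z$)
$- 126 \left(-63 + O{\left(5 \right)}\right) = - 126 \left(-63 + \left(-2 + 5\right)\right) = - 126 \left(-63 + 3\right) = \left(-126\right) \left(-60\right) = 7560$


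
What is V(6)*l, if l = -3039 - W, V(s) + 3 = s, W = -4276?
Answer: 3711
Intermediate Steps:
V(s) = -3 + s
l = 1237 (l = -3039 - 1*(-4276) = -3039 + 4276 = 1237)
V(6)*l = (-3 + 6)*1237 = 3*1237 = 3711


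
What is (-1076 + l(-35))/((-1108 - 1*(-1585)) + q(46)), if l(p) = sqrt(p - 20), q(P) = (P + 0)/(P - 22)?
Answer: -12912/5747 + 12*I*sqrt(55)/5747 ≈ -2.2467 + 0.015485*I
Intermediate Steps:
q(P) = P/(-22 + P)
l(p) = sqrt(-20 + p)
(-1076 + l(-35))/((-1108 - 1*(-1585)) + q(46)) = (-1076 + sqrt(-20 - 35))/((-1108 - 1*(-1585)) + 46/(-22 + 46)) = (-1076 + sqrt(-55))/((-1108 + 1585) + 46/24) = (-1076 + I*sqrt(55))/(477 + 46*(1/24)) = (-1076 + I*sqrt(55))/(477 + 23/12) = (-1076 + I*sqrt(55))/(5747/12) = (-1076 + I*sqrt(55))*(12/5747) = -12912/5747 + 12*I*sqrt(55)/5747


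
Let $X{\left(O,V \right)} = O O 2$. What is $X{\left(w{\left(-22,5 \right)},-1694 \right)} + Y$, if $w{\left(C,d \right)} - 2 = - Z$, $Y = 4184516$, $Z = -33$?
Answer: $4186966$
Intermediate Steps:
$w{\left(C,d \right)} = 35$ ($w{\left(C,d \right)} = 2 - -33 = 2 + 33 = 35$)
$X{\left(O,V \right)} = 2 O^{2}$ ($X{\left(O,V \right)} = O^{2} \cdot 2 = 2 O^{2}$)
$X{\left(w{\left(-22,5 \right)},-1694 \right)} + Y = 2 \cdot 35^{2} + 4184516 = 2 \cdot 1225 + 4184516 = 2450 + 4184516 = 4186966$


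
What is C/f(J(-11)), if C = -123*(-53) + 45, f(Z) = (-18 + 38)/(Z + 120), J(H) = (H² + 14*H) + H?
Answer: 124716/5 ≈ 24943.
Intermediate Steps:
J(H) = H² + 15*H
f(Z) = 20/(120 + Z)
C = 6564 (C = 6519 + 45 = 6564)
C/f(J(-11)) = 6564/((20/(120 - 11*(15 - 11)))) = 6564/((20/(120 - 11*4))) = 6564/((20/(120 - 44))) = 6564/((20/76)) = 6564/((20*(1/76))) = 6564/(5/19) = 6564*(19/5) = 124716/5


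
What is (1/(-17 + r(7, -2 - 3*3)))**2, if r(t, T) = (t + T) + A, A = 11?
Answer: 1/100 ≈ 0.010000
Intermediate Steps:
r(t, T) = 11 + T + t (r(t, T) = (t + T) + 11 = (T + t) + 11 = 11 + T + t)
(1/(-17 + r(7, -2 - 3*3)))**2 = (1/(-17 + (11 + (-2 - 3*3) + 7)))**2 = (1/(-17 + (11 + (-2 - 9) + 7)))**2 = (1/(-17 + (11 - 11 + 7)))**2 = (1/(-17 + 7))**2 = (1/(-10))**2 = (-1/10)**2 = 1/100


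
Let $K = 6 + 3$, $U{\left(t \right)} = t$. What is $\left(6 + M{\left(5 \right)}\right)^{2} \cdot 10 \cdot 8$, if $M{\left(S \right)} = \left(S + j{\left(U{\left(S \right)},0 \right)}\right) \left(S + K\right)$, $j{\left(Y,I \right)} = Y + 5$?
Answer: $3732480$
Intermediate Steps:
$j{\left(Y,I \right)} = 5 + Y$
$K = 9$
$M{\left(S \right)} = \left(5 + 2 S\right) \left(9 + S\right)$ ($M{\left(S \right)} = \left(S + \left(5 + S\right)\right) \left(S + 9\right) = \left(5 + 2 S\right) \left(9 + S\right)$)
$\left(6 + M{\left(5 \right)}\right)^{2} \cdot 10 \cdot 8 = \left(6 + \left(45 + 2 \cdot 5^{2} + 23 \cdot 5\right)\right)^{2} \cdot 10 \cdot 8 = \left(6 + \left(45 + 2 \cdot 25 + 115\right)\right)^{2} \cdot 10 \cdot 8 = \left(6 + \left(45 + 50 + 115\right)\right)^{2} \cdot 10 \cdot 8 = \left(6 + 210\right)^{2} \cdot 10 \cdot 8 = 216^{2} \cdot 10 \cdot 8 = 46656 \cdot 10 \cdot 8 = 466560 \cdot 8 = 3732480$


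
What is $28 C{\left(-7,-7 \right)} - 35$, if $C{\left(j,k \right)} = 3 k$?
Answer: $-623$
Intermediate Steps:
$28 C{\left(-7,-7 \right)} - 35 = 28 \cdot 3 \left(-7\right) - 35 = 28 \left(-21\right) - 35 = -588 - 35 = -623$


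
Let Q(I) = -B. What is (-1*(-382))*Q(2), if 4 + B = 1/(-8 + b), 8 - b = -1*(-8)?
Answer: 6303/4 ≈ 1575.8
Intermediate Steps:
b = 0 (b = 8 - (-1)*(-8) = 8 - 1*8 = 8 - 8 = 0)
B = -33/8 (B = -4 + 1/(-8 + 0) = -4 + 1/(-8) = -4 - 1/8 = -33/8 ≈ -4.1250)
Q(I) = 33/8 (Q(I) = -1*(-33/8) = 33/8)
(-1*(-382))*Q(2) = -1*(-382)*(33/8) = 382*(33/8) = 6303/4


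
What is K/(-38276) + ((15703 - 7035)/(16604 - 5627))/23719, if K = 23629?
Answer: -6151796490859/9965671909788 ≈ -0.61730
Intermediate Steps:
K/(-38276) + ((15703 - 7035)/(16604 - 5627))/23719 = 23629/(-38276) + ((15703 - 7035)/(16604 - 5627))/23719 = 23629*(-1/38276) + (8668/10977)*(1/23719) = -23629/38276 + (8668*(1/10977))*(1/23719) = -23629/38276 + (8668/10977)*(1/23719) = -23629/38276 + 8668/260363463 = -6151796490859/9965671909788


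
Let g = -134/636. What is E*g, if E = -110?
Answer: 3685/159 ≈ 23.176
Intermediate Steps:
g = -67/318 (g = -134*1/636 = -67/318 ≈ -0.21069)
E*g = -110*(-67/318) = 3685/159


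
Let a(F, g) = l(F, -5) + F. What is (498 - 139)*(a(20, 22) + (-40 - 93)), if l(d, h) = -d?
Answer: -47747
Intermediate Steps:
a(F, g) = 0 (a(F, g) = -F + F = 0)
(498 - 139)*(a(20, 22) + (-40 - 93)) = (498 - 139)*(0 + (-40 - 93)) = 359*(0 - 133) = 359*(-133) = -47747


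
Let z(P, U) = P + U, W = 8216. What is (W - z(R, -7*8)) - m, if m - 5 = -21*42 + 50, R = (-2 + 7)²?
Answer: 9074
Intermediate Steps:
R = 25 (R = 5² = 25)
m = -827 (m = 5 + (-21*42 + 50) = 5 + (-882 + 50) = 5 - 832 = -827)
(W - z(R, -7*8)) - m = (8216 - (25 - 7*8)) - 1*(-827) = (8216 - (25 - 56)) + 827 = (8216 - 1*(-31)) + 827 = (8216 + 31) + 827 = 8247 + 827 = 9074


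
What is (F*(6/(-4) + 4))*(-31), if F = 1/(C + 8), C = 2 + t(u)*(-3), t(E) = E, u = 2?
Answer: -155/8 ≈ -19.375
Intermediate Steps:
C = -4 (C = 2 + 2*(-3) = 2 - 6 = -4)
F = ¼ (F = 1/(-4 + 8) = 1/4 = ¼ ≈ 0.25000)
(F*(6/(-4) + 4))*(-31) = ((6/(-4) + 4)/4)*(-31) = ((-¼*6 + 4)/4)*(-31) = ((-3/2 + 4)/4)*(-31) = ((¼)*(5/2))*(-31) = (5/8)*(-31) = -155/8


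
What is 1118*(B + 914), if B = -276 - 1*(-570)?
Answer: 1350544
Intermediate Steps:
B = 294 (B = -276 + 570 = 294)
1118*(B + 914) = 1118*(294 + 914) = 1118*1208 = 1350544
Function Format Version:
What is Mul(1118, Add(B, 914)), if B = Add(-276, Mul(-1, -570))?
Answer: 1350544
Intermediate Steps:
B = 294 (B = Add(-276, 570) = 294)
Mul(1118, Add(B, 914)) = Mul(1118, Add(294, 914)) = Mul(1118, 1208) = 1350544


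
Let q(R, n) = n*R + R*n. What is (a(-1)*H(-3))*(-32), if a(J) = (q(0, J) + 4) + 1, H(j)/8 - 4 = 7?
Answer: -14080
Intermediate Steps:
q(R, n) = 2*R*n (q(R, n) = R*n + R*n = 2*R*n)
H(j) = 88 (H(j) = 32 + 8*7 = 32 + 56 = 88)
a(J) = 5 (a(J) = (2*0*J + 4) + 1 = (0 + 4) + 1 = 4 + 1 = 5)
(a(-1)*H(-3))*(-32) = (5*88)*(-32) = 440*(-32) = -14080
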